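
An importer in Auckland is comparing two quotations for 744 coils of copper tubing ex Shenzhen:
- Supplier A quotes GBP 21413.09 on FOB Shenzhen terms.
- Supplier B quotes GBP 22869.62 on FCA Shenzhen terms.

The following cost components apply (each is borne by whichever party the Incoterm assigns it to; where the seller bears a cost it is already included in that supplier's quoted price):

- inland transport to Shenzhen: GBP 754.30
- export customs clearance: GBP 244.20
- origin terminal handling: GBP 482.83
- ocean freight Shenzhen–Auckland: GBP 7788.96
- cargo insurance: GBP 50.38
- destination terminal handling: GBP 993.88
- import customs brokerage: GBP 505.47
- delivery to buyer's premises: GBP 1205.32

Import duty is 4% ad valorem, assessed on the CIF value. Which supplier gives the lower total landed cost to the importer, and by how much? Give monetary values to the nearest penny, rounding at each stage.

Supplier A (FOB):
CIF value = FOB price + freight + insurance = 21413.09 + 7788.96 + 50.38 = 29252.43
Import duty = 29252.43 × 4% = 1170.10
Buyer bears (A): 7788.96 + 50.38 + 993.88 + 505.47 + 1205.32 = 10544.01
Landed cost (A) = invoice 21413.09 + 10544.01 + duty 1170.10 = 33127.20
Supplier B (FCA):
CIF value = FCA price + origin terminal + freight + insurance = 22869.62 + 482.83 + 7788.96 + 50.38 = 31191.79
Import duty = 31191.79 × 4% = 1247.67
Buyer bears (B): 482.83 + 7788.96 + 50.38 + 993.88 + 505.47 + 1205.32 = 11026.84
Landed cost (B) = invoice 22869.62 + 11026.84 + duty 1247.67 = 35144.13
Difference = |33127.20 − 35144.13| = 2016.93

Supplier A is cheaper by GBP 2016.93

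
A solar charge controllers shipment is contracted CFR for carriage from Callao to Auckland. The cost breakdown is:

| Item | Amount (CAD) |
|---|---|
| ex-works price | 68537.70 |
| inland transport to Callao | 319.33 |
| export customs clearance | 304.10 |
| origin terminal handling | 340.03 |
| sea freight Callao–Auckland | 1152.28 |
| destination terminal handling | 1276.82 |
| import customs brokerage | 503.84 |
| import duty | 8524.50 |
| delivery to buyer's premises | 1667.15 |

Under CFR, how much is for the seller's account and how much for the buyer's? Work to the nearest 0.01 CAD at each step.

Seller: CAD 70653.44; buyer: CAD 11972.31

CFR: the seller pays costs through ocean freight to the destination port, but not insurance.
Seller's account: goods 68537.70 + inland to port 319.33 + export clearance 304.10 + origin terminal 340.03 + freight 1152.28 = 70653.44
Buyer's account: destination terminal 1276.82 + brokerage 503.84 + duty 8524.50 + delivery 1667.15 = 11972.31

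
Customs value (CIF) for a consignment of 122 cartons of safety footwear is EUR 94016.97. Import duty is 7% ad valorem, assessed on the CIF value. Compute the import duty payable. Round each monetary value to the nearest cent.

Import duty = 94016.97 × 7% = 6581.19

Import duty: EUR 6581.19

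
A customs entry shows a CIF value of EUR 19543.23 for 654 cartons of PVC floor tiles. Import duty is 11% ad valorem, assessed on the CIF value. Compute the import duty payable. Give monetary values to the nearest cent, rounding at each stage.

Import duty = 19543.23 × 11% = 2149.76

Import duty: EUR 2149.76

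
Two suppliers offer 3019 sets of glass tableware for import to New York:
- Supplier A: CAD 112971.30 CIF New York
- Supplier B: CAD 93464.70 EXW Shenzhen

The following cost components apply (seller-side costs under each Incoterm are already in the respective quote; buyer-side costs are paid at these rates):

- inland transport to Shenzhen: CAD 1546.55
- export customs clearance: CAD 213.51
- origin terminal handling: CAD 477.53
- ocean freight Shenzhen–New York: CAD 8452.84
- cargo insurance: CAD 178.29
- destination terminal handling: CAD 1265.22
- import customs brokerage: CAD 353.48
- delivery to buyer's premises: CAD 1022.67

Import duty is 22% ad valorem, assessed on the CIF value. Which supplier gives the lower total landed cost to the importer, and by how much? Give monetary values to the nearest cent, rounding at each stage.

Supplier B is cheaper by CAD 10538.22

Supplier A (CIF):
The CIF price already equals the CIF value: 112971.30
Import duty = 112971.30 × 22% = 24853.69
Buyer bears (A): 1265.22 + 353.48 + 1022.67 = 2641.37
Landed cost (A) = invoice 112971.30 + 2641.37 + duty 24853.69 = 140466.36
Supplier B (EXW):
CIF value = EXW price + inland to port + export clearance + origin terminal + freight + insurance = 93464.70 + 1546.55 + 213.51 + 477.53 + 8452.84 + 178.29 = 104333.42
Import duty = 104333.42 × 22% = 22953.35
Buyer bears (B): 1546.55 + 213.51 + 477.53 + 8452.84 + 178.29 + 1265.22 + 353.48 + 1022.67 = 13510.09
Landed cost (B) = invoice 93464.70 + 13510.09 + duty 22953.35 = 129928.14
Difference = |140466.36 − 129928.14| = 10538.22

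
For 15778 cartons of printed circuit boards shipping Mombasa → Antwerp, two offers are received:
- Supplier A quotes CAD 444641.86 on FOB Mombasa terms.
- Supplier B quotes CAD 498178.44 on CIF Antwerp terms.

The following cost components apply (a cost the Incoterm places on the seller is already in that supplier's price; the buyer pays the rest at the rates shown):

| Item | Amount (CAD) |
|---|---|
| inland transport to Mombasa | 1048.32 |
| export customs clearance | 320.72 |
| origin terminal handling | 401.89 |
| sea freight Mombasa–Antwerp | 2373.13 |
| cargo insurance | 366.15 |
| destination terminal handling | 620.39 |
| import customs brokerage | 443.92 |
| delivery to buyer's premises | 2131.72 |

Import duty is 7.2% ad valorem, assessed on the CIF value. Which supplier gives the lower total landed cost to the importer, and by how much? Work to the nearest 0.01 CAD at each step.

Supplier A (FOB):
CIF value = FOB price + freight + insurance = 444641.86 + 2373.13 + 366.15 = 447381.14
Import duty = 447381.14 × 7.2% = 32211.44
Buyer bears (A): 2373.13 + 366.15 + 620.39 + 443.92 + 2131.72 = 5935.31
Landed cost (A) = invoice 444641.86 + 5935.31 + duty 32211.44 = 482788.61
Supplier B (CIF):
The CIF price already equals the CIF value: 498178.44
Import duty = 498178.44 × 7.2% = 35868.85
Buyer bears (B): 620.39 + 443.92 + 2131.72 = 3196.03
Landed cost (B) = invoice 498178.44 + 3196.03 + duty 35868.85 = 537243.32
Difference = |482788.61 − 537243.32| = 54454.71

Supplier A is cheaper by CAD 54454.71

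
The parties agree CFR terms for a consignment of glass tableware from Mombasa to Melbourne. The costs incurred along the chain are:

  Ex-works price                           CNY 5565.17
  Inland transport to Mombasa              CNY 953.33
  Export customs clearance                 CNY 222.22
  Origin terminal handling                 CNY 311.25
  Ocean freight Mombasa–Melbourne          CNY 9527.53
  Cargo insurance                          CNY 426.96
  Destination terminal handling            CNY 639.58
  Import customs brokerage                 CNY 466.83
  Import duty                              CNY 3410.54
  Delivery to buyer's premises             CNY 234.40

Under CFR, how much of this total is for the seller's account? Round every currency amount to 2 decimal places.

Seller's account: CNY 16579.50

CFR: the seller pays costs through ocean freight to the destination port, but not insurance.
Seller's account: goods 5565.17 + inland to port 953.33 + export clearance 222.22 + origin terminal 311.25 + freight 9527.53 = 16579.50
Buyer's account: insurance 426.96 + destination terminal 639.58 + brokerage 466.83 + duty 3410.54 + delivery 234.40 = 5178.31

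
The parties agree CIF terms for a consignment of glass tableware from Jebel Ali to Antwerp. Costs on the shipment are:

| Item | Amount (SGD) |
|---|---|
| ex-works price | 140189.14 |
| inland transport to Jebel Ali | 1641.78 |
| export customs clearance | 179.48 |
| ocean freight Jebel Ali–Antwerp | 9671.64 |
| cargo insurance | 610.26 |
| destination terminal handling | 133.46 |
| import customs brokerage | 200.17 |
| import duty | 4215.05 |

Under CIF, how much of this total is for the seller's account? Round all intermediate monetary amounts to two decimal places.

Seller's account: SGD 152292.30

CIF: the seller pays costs through ocean freight and marine insurance to the destination port.
Seller's account: goods 140189.14 + inland to port 1641.78 + export clearance 179.48 + freight 9671.64 + insurance 610.26 = 152292.30
Buyer's account: destination terminal 133.46 + brokerage 200.17 + duty 4215.05 = 4548.68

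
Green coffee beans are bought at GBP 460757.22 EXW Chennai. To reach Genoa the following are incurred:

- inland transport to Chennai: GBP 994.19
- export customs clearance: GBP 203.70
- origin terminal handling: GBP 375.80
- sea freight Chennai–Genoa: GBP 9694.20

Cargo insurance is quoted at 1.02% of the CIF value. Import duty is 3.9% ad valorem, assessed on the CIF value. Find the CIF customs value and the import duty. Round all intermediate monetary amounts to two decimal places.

CIF value: GBP 476889.38; import duty: GBP 18598.69

Let C be the CIF value. C = EXW price + pre-shipment costs + freight + 1.02% × C
C − 1.02% × C = 460757.22 + 994.19 + 203.70 + 375.80 + 9694.20
0.9898 × C = 472025.11
C = 472025.11 / 0.9898 = 476889.38
Insurance premium = 1.02% × 476889.38 = 4864.27
Import duty = 476889.38 × 3.9% = 18598.69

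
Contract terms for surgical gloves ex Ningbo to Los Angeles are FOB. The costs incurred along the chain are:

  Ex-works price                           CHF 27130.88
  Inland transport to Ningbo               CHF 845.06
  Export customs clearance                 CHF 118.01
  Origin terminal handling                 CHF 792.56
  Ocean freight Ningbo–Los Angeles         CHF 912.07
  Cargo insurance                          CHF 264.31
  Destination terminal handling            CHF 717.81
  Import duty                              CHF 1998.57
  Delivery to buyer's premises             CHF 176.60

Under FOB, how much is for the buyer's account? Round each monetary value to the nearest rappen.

Buyer's account: CHF 4069.36

FOB: the seller bears costs until goods are on board at the origin port; the buyer bears freight, insurance and all costs thereafter.
Seller's account: goods 27130.88 + inland to port 845.06 + export clearance 118.01 + origin terminal 792.56 = 28886.51
Buyer's account: freight 912.07 + insurance 264.31 + destination terminal 717.81 + duty 1998.57 + delivery 176.60 = 4069.36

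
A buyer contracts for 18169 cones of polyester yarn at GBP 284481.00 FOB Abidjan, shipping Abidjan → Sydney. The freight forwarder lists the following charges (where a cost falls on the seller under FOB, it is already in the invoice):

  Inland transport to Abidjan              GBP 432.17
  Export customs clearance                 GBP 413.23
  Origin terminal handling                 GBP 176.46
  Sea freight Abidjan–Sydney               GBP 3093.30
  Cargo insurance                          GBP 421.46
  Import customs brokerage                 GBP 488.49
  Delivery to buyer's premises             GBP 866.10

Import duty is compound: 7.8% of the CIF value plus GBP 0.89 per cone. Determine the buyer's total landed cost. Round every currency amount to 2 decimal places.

FOB: the seller bears costs until goods are on board at the origin port; the buyer bears freight, insurance and all costs thereafter.
Already in the invoice (seller's account under FOB): inland to port, export clearance, origin terminal — exclude.
CIF value = FOB price + freight + insurance = 284481.00 + 3093.30 + 421.46 = 287995.76
Ad valorem component: 287995.76 × 7.8% = 22463.67
Specific component: 18169 × 0.89 = 16170.41
Import duty = 22463.67 + 16170.41 = 38634.08
Buyer bears: freight 3093.30 + insurance 421.46 + brokerage 488.49 + delivery 866.10 + duty 38634.08 = 43503.43
Landed cost = invoice 284481.00 + 43503.43 = 327984.43

Total landed cost: GBP 327984.43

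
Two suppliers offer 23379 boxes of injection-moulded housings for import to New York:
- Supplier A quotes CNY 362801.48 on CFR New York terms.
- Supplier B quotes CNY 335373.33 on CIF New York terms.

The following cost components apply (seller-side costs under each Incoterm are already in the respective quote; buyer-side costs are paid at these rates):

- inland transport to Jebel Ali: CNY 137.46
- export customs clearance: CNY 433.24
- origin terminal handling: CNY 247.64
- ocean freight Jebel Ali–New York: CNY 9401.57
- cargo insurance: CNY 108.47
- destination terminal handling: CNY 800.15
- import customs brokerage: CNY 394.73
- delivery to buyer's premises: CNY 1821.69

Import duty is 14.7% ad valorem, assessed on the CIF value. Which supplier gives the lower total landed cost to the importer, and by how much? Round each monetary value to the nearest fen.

Supplier B is cheaper by CNY 31584.50

Supplier A (CFR):
CIF value = CFR price + insurance = 362801.48 + 108.47 = 362909.95
Import duty = 362909.95 × 14.7% = 53347.76
Buyer bears (A): 108.47 + 800.15 + 394.73 + 1821.69 = 3125.04
Landed cost (A) = invoice 362801.48 + 3125.04 + duty 53347.76 = 419274.28
Supplier B (CIF):
The CIF price already equals the CIF value: 335373.33
Import duty = 335373.33 × 14.7% = 49299.88
Buyer bears (B): 800.15 + 394.73 + 1821.69 = 3016.57
Landed cost (B) = invoice 335373.33 + 3016.57 + duty 49299.88 = 387689.78
Difference = |419274.28 − 387689.78| = 31584.50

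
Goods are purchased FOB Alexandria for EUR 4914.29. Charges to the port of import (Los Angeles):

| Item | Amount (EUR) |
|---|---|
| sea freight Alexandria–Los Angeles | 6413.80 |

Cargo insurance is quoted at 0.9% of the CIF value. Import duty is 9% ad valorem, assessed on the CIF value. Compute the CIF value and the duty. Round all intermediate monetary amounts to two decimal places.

CIF value: EUR 11430.97; import duty: EUR 1028.79

Let C be the CIF value. C = FOB price + freight + 0.9% × C
C − 0.9% × C = 4914.29 + 6413.80
0.991 × C = 11328.09
C = 11328.09 / 0.991 = 11430.97
Insurance premium = 0.9% × 11430.97 = 102.88
Import duty = 11430.97 × 9% = 1028.79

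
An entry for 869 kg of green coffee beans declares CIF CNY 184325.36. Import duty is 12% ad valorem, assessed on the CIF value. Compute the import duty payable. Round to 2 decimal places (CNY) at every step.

Import duty: CNY 22119.04

Import duty = 184325.36 × 12% = 22119.04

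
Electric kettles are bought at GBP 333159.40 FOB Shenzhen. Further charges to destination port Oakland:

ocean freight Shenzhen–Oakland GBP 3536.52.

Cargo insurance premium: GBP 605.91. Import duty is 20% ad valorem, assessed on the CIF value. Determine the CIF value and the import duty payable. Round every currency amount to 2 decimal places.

CIF value: GBP 337301.83; import duty: GBP 67460.37

CIF = FOB price + freight + insurance
CIF = 333159.40 + 3536.52 + 605.91 = 337301.83
Import duty = 337301.83 × 20% = 67460.37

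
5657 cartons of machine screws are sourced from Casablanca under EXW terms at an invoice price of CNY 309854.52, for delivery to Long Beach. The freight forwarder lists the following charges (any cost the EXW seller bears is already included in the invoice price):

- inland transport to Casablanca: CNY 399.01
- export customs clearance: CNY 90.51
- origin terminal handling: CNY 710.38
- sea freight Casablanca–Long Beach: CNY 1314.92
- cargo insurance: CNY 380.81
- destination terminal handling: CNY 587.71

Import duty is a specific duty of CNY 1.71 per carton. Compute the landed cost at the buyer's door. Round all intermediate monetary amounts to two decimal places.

Total landed cost: CNY 323011.33

EXW: the seller makes goods available at their premises; the buyer bears all onward costs.
CIF value = EXW price + inland to port + export clearance + origin terminal + freight + insurance = 309854.52 + 399.01 + 90.51 + 710.38 + 1314.92 + 380.81 = 312750.15
Import duty = 5657 × 1.71 = 9673.47
Buyer bears: inland to port 399.01 + export clearance 90.51 + origin terminal 710.38 + freight 1314.92 + insurance 380.81 + destination terminal 587.71 + duty 9673.47 = 13156.81
Landed cost = invoice 309854.52 + 13156.81 = 323011.33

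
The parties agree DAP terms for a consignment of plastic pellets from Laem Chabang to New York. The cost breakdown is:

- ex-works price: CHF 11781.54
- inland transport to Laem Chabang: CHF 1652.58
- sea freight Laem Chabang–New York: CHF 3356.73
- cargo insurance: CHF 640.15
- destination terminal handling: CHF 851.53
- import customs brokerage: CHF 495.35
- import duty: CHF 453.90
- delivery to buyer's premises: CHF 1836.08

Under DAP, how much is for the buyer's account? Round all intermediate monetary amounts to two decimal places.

DAP: the seller bears all costs to the named destination except import duty and clearance.
Seller's account: goods 11781.54 + inland to port 1652.58 + freight 3356.73 + insurance 640.15 + destination terminal 851.53 + delivery 1836.08 = 20118.61
Buyer's account: brokerage 495.35 + duty 453.90 = 949.25

Buyer's account: CHF 949.25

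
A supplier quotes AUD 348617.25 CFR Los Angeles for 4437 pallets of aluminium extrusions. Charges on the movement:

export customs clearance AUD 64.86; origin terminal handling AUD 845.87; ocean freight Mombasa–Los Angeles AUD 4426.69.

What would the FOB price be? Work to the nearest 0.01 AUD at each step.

FOB price: AUD 344190.56

Not relevant to the conversion: export clearance, origin terminal — on the seller under both CFR and FOB; already in the CFR price and stays in the FOB price.
From CFR to FOB, the seller no longer bears: freight.
FOB price = 348617.25 − 4426.69 = 344190.56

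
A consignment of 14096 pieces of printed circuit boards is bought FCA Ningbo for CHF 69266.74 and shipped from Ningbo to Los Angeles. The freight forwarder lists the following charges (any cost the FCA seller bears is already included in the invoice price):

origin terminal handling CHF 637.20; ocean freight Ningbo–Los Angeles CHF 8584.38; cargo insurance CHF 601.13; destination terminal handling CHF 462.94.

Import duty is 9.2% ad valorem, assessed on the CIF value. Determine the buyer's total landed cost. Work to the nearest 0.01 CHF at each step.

Total landed cost: CHF 86828.62

FCA: the seller delivers export-cleared goods to the carrier; the buyer bears costs from that point.
CIF value = FCA price + origin terminal + freight + insurance = 69266.74 + 637.20 + 8584.38 + 601.13 = 79089.45
Import duty = 79089.45 × 9.2% = 7276.23
Buyer bears: origin terminal 637.20 + freight 8584.38 + insurance 601.13 + destination terminal 462.94 + duty 7276.23 = 17561.88
Landed cost = invoice 69266.74 + 17561.88 = 86828.62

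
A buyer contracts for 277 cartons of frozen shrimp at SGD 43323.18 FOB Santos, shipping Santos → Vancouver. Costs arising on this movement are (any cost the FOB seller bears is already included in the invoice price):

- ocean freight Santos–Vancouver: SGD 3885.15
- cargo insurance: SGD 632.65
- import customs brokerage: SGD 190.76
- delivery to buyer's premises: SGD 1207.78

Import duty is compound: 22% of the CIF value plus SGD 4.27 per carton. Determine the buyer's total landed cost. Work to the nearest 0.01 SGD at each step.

Total landed cost: SGD 60947.33

FOB: the seller bears costs until goods are on board at the origin port; the buyer bears freight, insurance and all costs thereafter.
CIF value = FOB price + freight + insurance = 43323.18 + 3885.15 + 632.65 = 47840.98
Ad valorem component: 47840.98 × 22% = 10525.02
Specific component: 277 × 4.27 = 1182.79
Import duty = 10525.02 + 1182.79 = 11707.81
Buyer bears: freight 3885.15 + insurance 632.65 + brokerage 190.76 + delivery 1207.78 + duty 11707.81 = 17624.15
Landed cost = invoice 43323.18 + 17624.15 = 60947.33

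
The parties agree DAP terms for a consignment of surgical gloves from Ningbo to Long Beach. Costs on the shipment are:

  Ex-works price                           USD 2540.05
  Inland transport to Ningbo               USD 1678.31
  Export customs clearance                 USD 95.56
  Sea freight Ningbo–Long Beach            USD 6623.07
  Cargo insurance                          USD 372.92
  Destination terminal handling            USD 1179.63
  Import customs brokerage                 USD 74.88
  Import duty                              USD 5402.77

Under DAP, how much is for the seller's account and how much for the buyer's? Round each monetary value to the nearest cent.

DAP: the seller bears all costs to the named destination except import duty and clearance.
Seller's account: goods 2540.05 + inland to port 1678.31 + export clearance 95.56 + freight 6623.07 + insurance 372.92 + destination terminal 1179.63 = 12489.54
Buyer's account: brokerage 74.88 + duty 5402.77 = 5477.65

Seller: USD 12489.54; buyer: USD 5477.65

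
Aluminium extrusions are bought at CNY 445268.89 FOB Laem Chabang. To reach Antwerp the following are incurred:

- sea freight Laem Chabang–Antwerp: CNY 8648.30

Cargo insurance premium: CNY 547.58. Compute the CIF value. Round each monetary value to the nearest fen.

CIF = FOB price + freight + insurance
CIF = 445268.89 + 8648.30 + 547.58 = 454464.77

CIF value: CNY 454464.77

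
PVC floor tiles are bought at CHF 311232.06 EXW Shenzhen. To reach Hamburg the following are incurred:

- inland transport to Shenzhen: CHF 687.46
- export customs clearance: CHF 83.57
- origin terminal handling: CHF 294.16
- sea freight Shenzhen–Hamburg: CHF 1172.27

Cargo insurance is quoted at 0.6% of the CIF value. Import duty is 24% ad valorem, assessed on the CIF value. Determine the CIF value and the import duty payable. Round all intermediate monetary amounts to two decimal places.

CIF value: CHF 315361.69; import duty: CHF 75686.81

Let C be the CIF value. C = EXW price + pre-shipment costs + freight + 0.6% × C
C − 0.6% × C = 311232.06 + 687.46 + 83.57 + 294.16 + 1172.27
0.994 × C = 313469.52
C = 313469.52 / 0.994 = 315361.69
Insurance premium = 0.6% × 315361.69 = 1892.17
Import duty = 315361.69 × 24% = 75686.81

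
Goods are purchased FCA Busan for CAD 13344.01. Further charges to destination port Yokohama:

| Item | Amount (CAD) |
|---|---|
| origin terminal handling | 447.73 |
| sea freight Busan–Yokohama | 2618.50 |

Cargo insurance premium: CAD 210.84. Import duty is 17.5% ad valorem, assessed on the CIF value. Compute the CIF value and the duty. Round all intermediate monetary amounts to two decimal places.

CIF value: CAD 16621.08; import duty: CAD 2908.69

CIF = FCA price + pre-shipment costs + freight + insurance
CIF = 13344.01 + 447.73 + 2618.50 + 210.84 = 16621.08
Import duty = 16621.08 × 17.5% = 2908.69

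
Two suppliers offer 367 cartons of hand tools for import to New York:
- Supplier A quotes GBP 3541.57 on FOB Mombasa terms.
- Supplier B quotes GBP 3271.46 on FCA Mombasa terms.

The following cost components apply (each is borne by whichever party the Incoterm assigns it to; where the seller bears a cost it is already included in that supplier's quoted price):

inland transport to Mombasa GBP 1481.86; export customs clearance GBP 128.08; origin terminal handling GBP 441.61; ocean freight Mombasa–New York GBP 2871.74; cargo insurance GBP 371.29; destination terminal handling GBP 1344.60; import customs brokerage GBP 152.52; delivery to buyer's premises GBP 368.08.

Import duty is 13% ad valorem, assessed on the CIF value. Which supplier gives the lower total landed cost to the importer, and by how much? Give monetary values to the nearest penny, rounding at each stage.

Supplier A (FOB):
CIF value = FOB price + freight + insurance = 3541.57 + 2871.74 + 371.29 = 6784.60
Import duty = 6784.60 × 13% = 882.00
Buyer bears (A): 2871.74 + 371.29 + 1344.60 + 152.52 + 368.08 = 5108.23
Landed cost (A) = invoice 3541.57 + 5108.23 + duty 882.00 = 9531.80
Supplier B (FCA):
CIF value = FCA price + origin terminal + freight + insurance = 3271.46 + 441.61 + 2871.74 + 371.29 = 6956.10
Import duty = 6956.10 × 13% = 904.29
Buyer bears (B): 441.61 + 2871.74 + 371.29 + 1344.60 + 152.52 + 368.08 = 5549.84
Landed cost (B) = invoice 3271.46 + 5549.84 + duty 904.29 = 9725.59
Difference = |9531.80 − 9725.59| = 193.79

Supplier A is cheaper by GBP 193.79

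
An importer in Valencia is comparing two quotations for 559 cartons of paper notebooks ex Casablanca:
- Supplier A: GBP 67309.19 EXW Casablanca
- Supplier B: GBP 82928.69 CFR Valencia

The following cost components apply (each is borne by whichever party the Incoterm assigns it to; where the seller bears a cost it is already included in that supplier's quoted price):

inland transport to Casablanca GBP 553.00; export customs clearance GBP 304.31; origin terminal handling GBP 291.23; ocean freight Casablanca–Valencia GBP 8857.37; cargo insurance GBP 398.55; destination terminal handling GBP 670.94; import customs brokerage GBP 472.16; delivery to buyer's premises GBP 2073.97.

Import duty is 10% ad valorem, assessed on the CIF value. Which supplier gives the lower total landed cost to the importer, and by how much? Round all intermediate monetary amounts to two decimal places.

Supplier A is cheaper by GBP 6174.94

Supplier A (EXW):
CIF value = EXW price + inland to port + export clearance + origin terminal + freight + insurance = 67309.19 + 553.00 + 304.31 + 291.23 + 8857.37 + 398.55 = 77713.65
Import duty = 77713.65 × 10% = 7771.37
Buyer bears (A): 553.00 + 304.31 + 291.23 + 8857.37 + 398.55 + 670.94 + 472.16 + 2073.97 = 13621.53
Landed cost (A) = invoice 67309.19 + 13621.53 + duty 7771.37 = 88702.09
Supplier B (CFR):
CIF value = CFR price + insurance = 82928.69 + 398.55 = 83327.24
Import duty = 83327.24 × 10% = 8332.72
Buyer bears (B): 398.55 + 670.94 + 472.16 + 2073.97 = 3615.62
Landed cost (B) = invoice 82928.69 + 3615.62 + duty 8332.72 = 94877.03
Difference = |88702.09 − 94877.03| = 6174.94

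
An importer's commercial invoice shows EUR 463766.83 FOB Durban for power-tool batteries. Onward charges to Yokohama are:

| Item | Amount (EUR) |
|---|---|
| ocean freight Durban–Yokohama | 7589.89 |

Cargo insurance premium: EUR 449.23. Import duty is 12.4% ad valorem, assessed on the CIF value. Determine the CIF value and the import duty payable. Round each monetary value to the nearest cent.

CIF value: EUR 471805.95; import duty: EUR 58503.94

CIF = FOB price + freight + insurance
CIF = 463766.83 + 7589.89 + 449.23 = 471805.95
Import duty = 471805.95 × 12.4% = 58503.94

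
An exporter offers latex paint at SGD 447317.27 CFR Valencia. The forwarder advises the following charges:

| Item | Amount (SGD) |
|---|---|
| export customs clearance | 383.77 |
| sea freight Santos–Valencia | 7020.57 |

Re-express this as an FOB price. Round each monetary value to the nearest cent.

FOB price: SGD 440296.70

Not relevant to the conversion: export clearance — on the seller under both CFR and FOB; already in the CFR price and stays in the FOB price.
From CFR to FOB, the seller no longer bears: freight.
FOB price = 447317.27 − 7020.57 = 440296.70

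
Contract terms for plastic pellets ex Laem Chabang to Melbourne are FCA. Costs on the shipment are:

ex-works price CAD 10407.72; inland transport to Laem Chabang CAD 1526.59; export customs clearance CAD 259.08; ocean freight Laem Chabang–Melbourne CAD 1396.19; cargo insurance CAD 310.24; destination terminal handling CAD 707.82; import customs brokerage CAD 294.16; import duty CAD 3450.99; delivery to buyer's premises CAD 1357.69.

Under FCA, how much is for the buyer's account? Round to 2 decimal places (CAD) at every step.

Buyer's account: CAD 7517.09

FCA: the seller delivers export-cleared goods to the carrier; the buyer bears costs from that point.
Seller's account: goods 10407.72 + inland to port 1526.59 + export clearance 259.08 = 12193.39
Buyer's account: freight 1396.19 + insurance 310.24 + destination terminal 707.82 + brokerage 294.16 + duty 3450.99 + delivery 1357.69 = 7517.09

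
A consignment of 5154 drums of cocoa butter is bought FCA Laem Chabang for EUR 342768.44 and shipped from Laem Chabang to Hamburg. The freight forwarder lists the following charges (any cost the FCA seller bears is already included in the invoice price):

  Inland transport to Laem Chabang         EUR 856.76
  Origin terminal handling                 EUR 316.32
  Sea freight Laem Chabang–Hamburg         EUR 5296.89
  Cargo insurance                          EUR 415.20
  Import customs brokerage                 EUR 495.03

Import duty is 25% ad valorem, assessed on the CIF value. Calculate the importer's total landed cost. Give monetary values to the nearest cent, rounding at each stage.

FCA: the seller delivers export-cleared goods to the carrier; the buyer bears costs from that point.
Already in the invoice (seller's account under FCA): inland to port — exclude.
CIF value = FCA price + origin terminal + freight + insurance = 342768.44 + 316.32 + 5296.89 + 415.20 = 348796.85
Import duty = 348796.85 × 25% = 87199.21
Buyer bears: origin terminal 316.32 + freight 5296.89 + insurance 415.20 + brokerage 495.03 + duty 87199.21 = 93722.65
Landed cost = invoice 342768.44 + 93722.65 = 436491.09

Total landed cost: EUR 436491.09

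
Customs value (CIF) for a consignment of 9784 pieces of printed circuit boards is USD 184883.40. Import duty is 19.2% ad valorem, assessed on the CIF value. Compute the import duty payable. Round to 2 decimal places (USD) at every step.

Import duty = 184883.40 × 19.2% = 35497.61

Import duty: USD 35497.61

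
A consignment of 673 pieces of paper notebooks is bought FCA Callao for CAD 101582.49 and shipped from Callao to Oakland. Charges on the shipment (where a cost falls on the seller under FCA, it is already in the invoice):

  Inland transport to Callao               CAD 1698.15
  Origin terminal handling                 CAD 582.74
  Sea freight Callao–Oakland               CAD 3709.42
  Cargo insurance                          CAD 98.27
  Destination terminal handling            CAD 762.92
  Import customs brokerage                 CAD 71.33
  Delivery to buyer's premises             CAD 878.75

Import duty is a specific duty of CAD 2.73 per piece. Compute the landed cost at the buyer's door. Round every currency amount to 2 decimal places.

Total landed cost: CAD 109523.21

FCA: the seller delivers export-cleared goods to the carrier; the buyer bears costs from that point.
Already in the invoice (seller's account under FCA): inland to port — exclude.
CIF value = FCA price + origin terminal + freight + insurance = 101582.49 + 582.74 + 3709.42 + 98.27 = 105972.92
Import duty = 673 × 2.73 = 1837.29
Buyer bears: origin terminal 582.74 + freight 3709.42 + insurance 98.27 + destination terminal 762.92 + brokerage 71.33 + delivery 878.75 + duty 1837.29 = 7940.72
Landed cost = invoice 101582.49 + 7940.72 = 109523.21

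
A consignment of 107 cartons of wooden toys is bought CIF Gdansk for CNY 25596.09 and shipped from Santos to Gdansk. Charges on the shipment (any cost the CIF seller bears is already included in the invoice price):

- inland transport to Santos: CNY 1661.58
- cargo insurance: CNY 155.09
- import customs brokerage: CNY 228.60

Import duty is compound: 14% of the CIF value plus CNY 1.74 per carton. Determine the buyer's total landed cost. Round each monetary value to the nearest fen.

Total landed cost: CNY 29594.32

CIF: the seller pays costs through ocean freight and marine insurance to the destination port.
Already in the invoice (seller's account under CIF): inland to port, insurance — exclude.
The CIF price already equals the CIF value: 25596.09
Ad valorem component: 25596.09 × 14% = 3583.45
Specific component: 107 × 1.74 = 186.18
Import duty = 3583.45 + 186.18 = 3769.63
Buyer bears: brokerage 228.60 + duty 3769.63 = 3998.23
Landed cost = invoice 25596.09 + 3998.23 = 29594.32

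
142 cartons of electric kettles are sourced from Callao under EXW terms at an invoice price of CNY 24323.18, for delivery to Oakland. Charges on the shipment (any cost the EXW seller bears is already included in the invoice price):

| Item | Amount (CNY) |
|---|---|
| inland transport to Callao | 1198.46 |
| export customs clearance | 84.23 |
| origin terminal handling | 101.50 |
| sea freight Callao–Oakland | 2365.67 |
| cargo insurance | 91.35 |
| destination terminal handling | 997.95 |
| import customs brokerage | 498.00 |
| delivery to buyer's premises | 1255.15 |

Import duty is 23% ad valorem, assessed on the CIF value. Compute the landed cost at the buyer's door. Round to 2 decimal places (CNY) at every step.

EXW: the seller makes goods available at their premises; the buyer bears all onward costs.
CIF value = EXW price + inland to port + export clearance + origin terminal + freight + insurance = 24323.18 + 1198.46 + 84.23 + 101.50 + 2365.67 + 91.35 = 28164.39
Import duty = 28164.39 × 23% = 6477.81
Buyer bears: inland to port 1198.46 + export clearance 84.23 + origin terminal 101.50 + freight 2365.67 + insurance 91.35 + destination terminal 997.95 + brokerage 498.00 + delivery 1255.15 + duty 6477.81 = 13070.12
Landed cost = invoice 24323.18 + 13070.12 = 37393.30

Total landed cost: CNY 37393.30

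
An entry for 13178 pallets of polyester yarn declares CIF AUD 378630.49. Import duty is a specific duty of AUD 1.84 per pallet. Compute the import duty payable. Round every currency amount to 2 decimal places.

Import duty = 13178 × 1.84 = 24247.52

Import duty: AUD 24247.52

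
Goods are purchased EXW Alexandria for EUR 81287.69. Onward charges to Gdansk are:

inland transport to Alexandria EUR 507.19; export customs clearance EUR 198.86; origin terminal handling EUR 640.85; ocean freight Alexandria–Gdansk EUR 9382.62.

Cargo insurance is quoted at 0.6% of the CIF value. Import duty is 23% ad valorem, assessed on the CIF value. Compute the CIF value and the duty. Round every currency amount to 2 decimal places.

Let C be the CIF value. C = EXW price + pre-shipment costs + freight + 0.6% × C
C − 0.6% × C = 81287.69 + 507.19 + 198.86 + 640.85 + 9382.62
0.994 × C = 92017.21
C = 92017.21 / 0.994 = 92572.65
Insurance premium = 0.6% × 92572.65 = 555.44
Import duty = 92572.65 × 23% = 21291.71

CIF value: EUR 92572.65; import duty: EUR 21291.71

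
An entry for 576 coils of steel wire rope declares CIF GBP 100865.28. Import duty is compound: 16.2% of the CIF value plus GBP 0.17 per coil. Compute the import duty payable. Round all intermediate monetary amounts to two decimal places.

Ad valorem component: 100865.28 × 16.2% = 16340.18
Specific component: 576 × 0.17 = 97.92
Import duty = 16340.18 + 97.92 = 16438.10

Import duty: GBP 16438.10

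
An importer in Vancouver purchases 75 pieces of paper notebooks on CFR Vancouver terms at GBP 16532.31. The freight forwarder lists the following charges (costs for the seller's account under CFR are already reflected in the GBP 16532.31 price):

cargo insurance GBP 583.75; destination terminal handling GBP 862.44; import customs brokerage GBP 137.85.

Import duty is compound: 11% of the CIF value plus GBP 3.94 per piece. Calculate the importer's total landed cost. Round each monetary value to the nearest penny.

Total landed cost: GBP 20294.62

CFR: the seller pays costs through ocean freight to the destination port, but not insurance.
CIF value = CFR price + insurance = 16532.31 + 583.75 = 17116.06
Ad valorem component: 17116.06 × 11% = 1882.77
Specific component: 75 × 3.94 = 295.50
Import duty = 1882.77 + 295.50 = 2178.27
Buyer bears: insurance 583.75 + destination terminal 862.44 + brokerage 137.85 + duty 2178.27 = 3762.31
Landed cost = invoice 16532.31 + 3762.31 = 20294.62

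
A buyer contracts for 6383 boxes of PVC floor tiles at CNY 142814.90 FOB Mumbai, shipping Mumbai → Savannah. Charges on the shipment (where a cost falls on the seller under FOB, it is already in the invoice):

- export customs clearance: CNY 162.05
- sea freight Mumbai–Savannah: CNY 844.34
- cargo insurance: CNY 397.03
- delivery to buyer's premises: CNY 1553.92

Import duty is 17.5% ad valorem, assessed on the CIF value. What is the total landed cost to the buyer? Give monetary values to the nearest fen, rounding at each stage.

Total landed cost: CNY 170820.04

FOB: the seller bears costs until goods are on board at the origin port; the buyer bears freight, insurance and all costs thereafter.
Already in the invoice (seller's account under FOB): export clearance — exclude.
CIF value = FOB price + freight + insurance = 142814.90 + 844.34 + 397.03 = 144056.27
Import duty = 144056.27 × 17.5% = 25209.85
Buyer bears: freight 844.34 + insurance 397.03 + delivery 1553.92 + duty 25209.85 = 28005.14
Landed cost = invoice 142814.90 + 28005.14 = 170820.04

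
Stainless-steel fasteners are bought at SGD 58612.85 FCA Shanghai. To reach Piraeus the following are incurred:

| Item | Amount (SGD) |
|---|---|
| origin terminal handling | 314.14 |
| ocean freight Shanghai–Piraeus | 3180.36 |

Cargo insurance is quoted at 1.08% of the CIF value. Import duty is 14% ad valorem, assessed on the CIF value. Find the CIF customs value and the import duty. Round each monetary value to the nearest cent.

Let C be the CIF value. C = FCA price + pre-shipment costs + freight + 1.08% × C
C − 1.08% × C = 58612.85 + 314.14 + 3180.36
0.9892 × C = 62107.35
C = 62107.35 / 0.9892 = 62785.43
Insurance premium = 1.08% × 62785.43 = 678.08
Import duty = 62785.43 × 14% = 8789.96

CIF value: SGD 62785.43; import duty: SGD 8789.96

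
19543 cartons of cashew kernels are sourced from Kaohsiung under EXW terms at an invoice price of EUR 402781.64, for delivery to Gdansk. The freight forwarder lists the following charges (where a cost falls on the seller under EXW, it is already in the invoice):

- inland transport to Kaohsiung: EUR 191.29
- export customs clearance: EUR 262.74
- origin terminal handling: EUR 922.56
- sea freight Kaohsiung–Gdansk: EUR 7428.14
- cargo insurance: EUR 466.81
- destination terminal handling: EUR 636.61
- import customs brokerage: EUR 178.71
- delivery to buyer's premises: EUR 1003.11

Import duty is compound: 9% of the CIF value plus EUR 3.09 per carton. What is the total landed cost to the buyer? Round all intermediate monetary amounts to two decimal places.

EXW: the seller makes goods available at their premises; the buyer bears all onward costs.
CIF value = EXW price + inland to port + export clearance + origin terminal + freight + insurance = 402781.64 + 191.29 + 262.74 + 922.56 + 7428.14 + 466.81 = 412053.18
Ad valorem component: 412053.18 × 9% = 37084.79
Specific component: 19543 × 3.09 = 60387.87
Import duty = 37084.79 + 60387.87 = 97472.66
Buyer bears: inland to port 191.29 + export clearance 262.74 + origin terminal 922.56 + freight 7428.14 + insurance 466.81 + destination terminal 636.61 + brokerage 178.71 + delivery 1003.11 + duty 97472.66 = 108562.63
Landed cost = invoice 402781.64 + 108562.63 = 511344.27

Total landed cost: EUR 511344.27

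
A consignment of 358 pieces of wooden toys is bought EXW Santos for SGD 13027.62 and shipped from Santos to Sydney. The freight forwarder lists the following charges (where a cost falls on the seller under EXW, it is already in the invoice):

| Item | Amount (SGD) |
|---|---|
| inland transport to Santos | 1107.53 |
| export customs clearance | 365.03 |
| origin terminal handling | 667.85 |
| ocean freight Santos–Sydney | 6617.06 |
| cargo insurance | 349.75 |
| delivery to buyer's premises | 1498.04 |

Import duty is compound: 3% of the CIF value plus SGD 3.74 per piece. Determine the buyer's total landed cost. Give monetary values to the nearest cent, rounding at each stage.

EXW: the seller makes goods available at their premises; the buyer bears all onward costs.
CIF value = EXW price + inland to port + export clearance + origin terminal + freight + insurance = 13027.62 + 1107.53 + 365.03 + 667.85 + 6617.06 + 349.75 = 22134.84
Ad valorem component: 22134.84 × 3% = 664.05
Specific component: 358 × 3.74 = 1338.92
Import duty = 664.05 + 1338.92 = 2002.97
Buyer bears: inland to port 1107.53 + export clearance 365.03 + origin terminal 667.85 + freight 6617.06 + insurance 349.75 + delivery 1498.04 + duty 2002.97 = 12608.23
Landed cost = invoice 13027.62 + 12608.23 = 25635.85

Total landed cost: SGD 25635.85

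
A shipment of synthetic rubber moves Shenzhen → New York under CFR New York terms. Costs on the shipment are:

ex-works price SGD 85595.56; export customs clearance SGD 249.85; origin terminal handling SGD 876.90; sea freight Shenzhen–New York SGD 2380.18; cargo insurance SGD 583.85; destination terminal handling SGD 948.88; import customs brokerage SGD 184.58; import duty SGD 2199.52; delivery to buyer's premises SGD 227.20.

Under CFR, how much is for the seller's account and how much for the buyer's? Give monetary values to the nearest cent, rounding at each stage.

CFR: the seller pays costs through ocean freight to the destination port, but not insurance.
Seller's account: goods 85595.56 + export clearance 249.85 + origin terminal 876.90 + freight 2380.18 = 89102.49
Buyer's account: insurance 583.85 + destination terminal 948.88 + brokerage 184.58 + duty 2199.52 + delivery 227.20 = 4144.03

Seller: SGD 89102.49; buyer: SGD 4144.03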